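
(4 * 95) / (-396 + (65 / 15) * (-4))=-57 / 62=-0.92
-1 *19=-19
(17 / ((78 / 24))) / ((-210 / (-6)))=68 / 455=0.15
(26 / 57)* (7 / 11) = 182 / 627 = 0.29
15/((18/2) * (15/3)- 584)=-15/539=-0.03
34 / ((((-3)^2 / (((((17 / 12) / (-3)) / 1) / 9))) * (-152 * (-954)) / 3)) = -289 / 70473888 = -0.00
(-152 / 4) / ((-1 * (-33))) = -38 / 33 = -1.15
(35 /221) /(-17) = -35 /3757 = -0.01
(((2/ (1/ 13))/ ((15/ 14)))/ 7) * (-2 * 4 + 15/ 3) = -52/ 5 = -10.40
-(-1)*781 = 781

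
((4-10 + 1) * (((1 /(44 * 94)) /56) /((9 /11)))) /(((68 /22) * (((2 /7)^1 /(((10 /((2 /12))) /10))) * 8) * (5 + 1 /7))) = -385 /88363008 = -0.00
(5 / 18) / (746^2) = 5 / 10017288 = 0.00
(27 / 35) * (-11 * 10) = -594 / 7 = -84.86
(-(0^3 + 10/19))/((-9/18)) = 20/19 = 1.05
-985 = -985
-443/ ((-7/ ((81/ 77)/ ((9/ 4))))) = 15948/ 539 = 29.59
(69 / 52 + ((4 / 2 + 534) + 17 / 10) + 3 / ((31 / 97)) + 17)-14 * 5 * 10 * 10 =-51862763 / 8060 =-6434.59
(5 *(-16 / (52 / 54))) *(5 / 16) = -675 / 26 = -25.96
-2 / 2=-1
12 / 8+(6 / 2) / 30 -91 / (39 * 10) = 41 / 30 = 1.37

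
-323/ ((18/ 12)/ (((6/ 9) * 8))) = -10336/ 9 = -1148.44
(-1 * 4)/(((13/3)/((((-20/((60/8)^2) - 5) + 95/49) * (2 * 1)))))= 6.31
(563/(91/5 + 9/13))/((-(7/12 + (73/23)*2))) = -2525055/587291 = -4.30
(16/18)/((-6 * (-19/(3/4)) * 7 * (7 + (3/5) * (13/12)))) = 20/183141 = 0.00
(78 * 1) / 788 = 39 / 394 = 0.10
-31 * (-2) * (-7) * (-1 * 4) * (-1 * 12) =-20832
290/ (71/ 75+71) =10875/ 2698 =4.03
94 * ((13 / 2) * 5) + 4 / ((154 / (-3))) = 235229 / 77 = 3054.92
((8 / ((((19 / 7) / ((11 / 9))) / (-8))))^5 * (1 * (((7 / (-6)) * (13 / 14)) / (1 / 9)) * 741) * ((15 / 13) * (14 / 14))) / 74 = 23614397283030794240 / 10545444999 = 2239298321.24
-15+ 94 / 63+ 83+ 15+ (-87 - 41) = -2741 / 63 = -43.51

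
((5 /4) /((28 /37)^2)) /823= 6845 /2580928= 0.00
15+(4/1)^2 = 31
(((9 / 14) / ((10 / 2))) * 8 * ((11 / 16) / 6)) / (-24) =-11 / 2240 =-0.00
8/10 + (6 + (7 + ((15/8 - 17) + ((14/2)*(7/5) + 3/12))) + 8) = 669/40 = 16.72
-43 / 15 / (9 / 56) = -2408 / 135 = -17.84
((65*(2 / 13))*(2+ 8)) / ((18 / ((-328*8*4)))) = -524800 / 9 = -58311.11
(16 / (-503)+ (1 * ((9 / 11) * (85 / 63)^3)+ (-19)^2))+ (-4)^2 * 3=63176860718 / 153723339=410.98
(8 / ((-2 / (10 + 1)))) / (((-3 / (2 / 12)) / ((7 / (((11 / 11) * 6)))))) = 77 / 27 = 2.85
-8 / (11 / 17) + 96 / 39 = -1416 / 143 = -9.90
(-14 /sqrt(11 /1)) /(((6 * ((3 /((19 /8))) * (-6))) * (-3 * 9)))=-0.00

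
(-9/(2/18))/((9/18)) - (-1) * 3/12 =-647/4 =-161.75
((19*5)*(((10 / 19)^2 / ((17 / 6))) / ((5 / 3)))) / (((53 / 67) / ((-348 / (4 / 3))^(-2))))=13400 / 129573711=0.00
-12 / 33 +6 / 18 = -1 / 33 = -0.03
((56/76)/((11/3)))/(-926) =-21/96767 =-0.00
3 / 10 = 0.30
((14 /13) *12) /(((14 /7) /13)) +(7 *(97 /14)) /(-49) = 8135 /98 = 83.01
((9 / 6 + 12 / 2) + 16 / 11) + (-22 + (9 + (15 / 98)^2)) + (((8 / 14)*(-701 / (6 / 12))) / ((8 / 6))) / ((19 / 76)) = -254332711 / 105644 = -2407.45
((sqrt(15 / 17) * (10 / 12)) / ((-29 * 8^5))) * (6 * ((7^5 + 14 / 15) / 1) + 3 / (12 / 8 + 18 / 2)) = -51907 * sqrt(255) / 9977856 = -0.08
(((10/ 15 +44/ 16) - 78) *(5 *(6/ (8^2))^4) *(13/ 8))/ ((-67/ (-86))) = -67541175/ 1124073472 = -0.06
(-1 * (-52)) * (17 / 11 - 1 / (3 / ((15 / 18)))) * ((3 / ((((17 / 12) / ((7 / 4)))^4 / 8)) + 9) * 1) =3929546062 / 918731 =4277.15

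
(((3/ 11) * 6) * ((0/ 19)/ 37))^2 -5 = -5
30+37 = 67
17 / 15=1.13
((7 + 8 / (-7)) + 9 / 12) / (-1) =-185 / 28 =-6.61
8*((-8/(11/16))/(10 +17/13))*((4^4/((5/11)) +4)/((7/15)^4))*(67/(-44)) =2134214784000/14235529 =149921.71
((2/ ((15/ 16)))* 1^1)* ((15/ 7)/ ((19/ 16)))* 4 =2048/ 133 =15.40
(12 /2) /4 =1.50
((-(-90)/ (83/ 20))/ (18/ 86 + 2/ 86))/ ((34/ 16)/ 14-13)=-866880/ 119437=-7.26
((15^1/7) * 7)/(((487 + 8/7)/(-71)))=-2485/1139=-2.18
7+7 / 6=49 / 6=8.17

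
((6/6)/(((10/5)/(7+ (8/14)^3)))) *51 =125715/686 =183.26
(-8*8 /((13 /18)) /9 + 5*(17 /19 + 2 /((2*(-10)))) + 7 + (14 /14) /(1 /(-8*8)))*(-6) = 93177 /247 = 377.23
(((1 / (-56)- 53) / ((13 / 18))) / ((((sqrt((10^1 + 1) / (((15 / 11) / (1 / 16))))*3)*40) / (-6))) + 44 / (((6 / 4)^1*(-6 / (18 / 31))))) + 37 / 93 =2.73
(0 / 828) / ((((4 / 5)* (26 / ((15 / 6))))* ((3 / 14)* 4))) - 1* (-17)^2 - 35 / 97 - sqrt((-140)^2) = -41648 / 97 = -429.36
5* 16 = 80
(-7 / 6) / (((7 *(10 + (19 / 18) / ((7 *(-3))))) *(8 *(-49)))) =9 / 210616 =0.00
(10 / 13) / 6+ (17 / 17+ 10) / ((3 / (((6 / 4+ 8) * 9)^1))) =24463 / 78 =313.63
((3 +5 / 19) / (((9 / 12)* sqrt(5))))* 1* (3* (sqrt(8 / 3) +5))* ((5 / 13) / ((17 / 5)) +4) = 150288* sqrt(30) / 20995 +225432* sqrt(5) / 4199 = 159.26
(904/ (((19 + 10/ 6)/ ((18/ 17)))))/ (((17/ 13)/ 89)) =28240056/ 8959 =3152.14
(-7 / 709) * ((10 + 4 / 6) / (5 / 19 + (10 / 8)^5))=-4358144 / 137180865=-0.03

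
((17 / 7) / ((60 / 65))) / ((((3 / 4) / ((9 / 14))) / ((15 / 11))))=3315 / 1078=3.08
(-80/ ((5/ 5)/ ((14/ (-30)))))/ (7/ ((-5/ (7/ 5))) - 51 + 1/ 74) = -29600/ 41979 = -0.71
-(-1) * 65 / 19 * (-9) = -585 / 19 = -30.79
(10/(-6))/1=-5/3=-1.67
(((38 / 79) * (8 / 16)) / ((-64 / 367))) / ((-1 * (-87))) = -6973 / 439872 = -0.02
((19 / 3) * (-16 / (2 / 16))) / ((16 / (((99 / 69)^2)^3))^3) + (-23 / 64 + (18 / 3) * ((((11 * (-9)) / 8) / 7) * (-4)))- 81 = -247571531102304785479482728927 / 1453379607633071231814565312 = -170.34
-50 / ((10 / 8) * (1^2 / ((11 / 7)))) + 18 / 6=-419 / 7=-59.86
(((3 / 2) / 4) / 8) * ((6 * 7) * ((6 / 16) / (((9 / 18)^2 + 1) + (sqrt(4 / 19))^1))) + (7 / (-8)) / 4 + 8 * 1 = 74211 / 8768 - 63 * sqrt(19) / 1096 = 8.21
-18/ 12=-3/ 2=-1.50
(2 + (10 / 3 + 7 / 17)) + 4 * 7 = 1721 / 51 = 33.75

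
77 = 77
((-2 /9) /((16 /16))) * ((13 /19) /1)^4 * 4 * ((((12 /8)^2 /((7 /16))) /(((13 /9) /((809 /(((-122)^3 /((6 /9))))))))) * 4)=170627808 /207062736307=0.00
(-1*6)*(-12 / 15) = 24 / 5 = 4.80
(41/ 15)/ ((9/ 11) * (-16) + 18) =451/ 810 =0.56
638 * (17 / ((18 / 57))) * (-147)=-5048813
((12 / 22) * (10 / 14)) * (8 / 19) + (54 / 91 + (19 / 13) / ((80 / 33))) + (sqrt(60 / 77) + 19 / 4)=2 * sqrt(1155) / 77 + 1328143 / 217360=6.99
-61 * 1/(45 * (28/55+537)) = -671/266067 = -0.00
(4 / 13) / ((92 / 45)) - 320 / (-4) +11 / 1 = 91.15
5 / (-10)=-1 / 2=-0.50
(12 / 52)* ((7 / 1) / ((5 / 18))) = 378 / 65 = 5.82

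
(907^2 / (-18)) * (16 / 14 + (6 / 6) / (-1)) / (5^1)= -822649 / 630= -1305.79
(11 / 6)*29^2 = 9251 / 6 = 1541.83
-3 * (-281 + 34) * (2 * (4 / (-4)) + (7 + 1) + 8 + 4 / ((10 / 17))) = 77064 / 5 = 15412.80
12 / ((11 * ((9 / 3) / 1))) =4 / 11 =0.36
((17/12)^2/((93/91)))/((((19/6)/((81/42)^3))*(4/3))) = 24649677/7388416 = 3.34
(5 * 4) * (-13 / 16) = -65 / 4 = -16.25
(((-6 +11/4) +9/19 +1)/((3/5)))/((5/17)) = -765/76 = -10.07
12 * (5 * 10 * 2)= 1200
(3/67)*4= 12/67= 0.18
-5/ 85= -0.06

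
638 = 638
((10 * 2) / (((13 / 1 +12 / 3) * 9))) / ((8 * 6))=5 / 1836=0.00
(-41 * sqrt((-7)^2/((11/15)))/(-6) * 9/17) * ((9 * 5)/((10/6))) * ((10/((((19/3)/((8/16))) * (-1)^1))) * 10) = -1743525 * sqrt(165)/3553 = -6303.40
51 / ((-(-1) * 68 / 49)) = 147 / 4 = 36.75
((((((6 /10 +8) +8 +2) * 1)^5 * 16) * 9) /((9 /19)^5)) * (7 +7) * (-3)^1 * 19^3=-108914397943413034784 /28125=-3872511926876907.90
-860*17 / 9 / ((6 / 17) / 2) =-248540 / 27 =-9205.19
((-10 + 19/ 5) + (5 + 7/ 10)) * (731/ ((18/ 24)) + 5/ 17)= -49723/ 102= -487.48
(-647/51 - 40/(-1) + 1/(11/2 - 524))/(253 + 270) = 84967/1627053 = 0.05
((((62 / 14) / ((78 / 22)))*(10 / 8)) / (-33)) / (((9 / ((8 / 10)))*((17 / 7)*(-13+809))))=-31 / 14249196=-0.00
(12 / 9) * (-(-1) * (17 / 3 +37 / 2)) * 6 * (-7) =-4060 / 3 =-1353.33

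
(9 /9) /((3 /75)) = 25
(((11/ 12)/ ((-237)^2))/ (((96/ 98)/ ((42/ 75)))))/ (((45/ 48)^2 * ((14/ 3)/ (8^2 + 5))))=49588/ 315950625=0.00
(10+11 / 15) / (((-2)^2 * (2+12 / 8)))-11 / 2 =-71 / 15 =-4.73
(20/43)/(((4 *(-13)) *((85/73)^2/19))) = -101251/807755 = -0.13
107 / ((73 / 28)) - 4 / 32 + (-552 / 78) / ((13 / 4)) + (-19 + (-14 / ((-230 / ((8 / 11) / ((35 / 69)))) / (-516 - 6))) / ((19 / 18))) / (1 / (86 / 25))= -2257253204449 / 12892165000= -175.09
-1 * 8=-8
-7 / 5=-1.40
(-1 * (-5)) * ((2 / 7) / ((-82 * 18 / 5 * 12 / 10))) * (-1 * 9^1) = 125 / 3444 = 0.04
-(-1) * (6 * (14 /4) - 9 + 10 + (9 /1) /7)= 163 /7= 23.29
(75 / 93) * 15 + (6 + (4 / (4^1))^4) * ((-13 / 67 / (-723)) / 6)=108995071 / 9010026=12.10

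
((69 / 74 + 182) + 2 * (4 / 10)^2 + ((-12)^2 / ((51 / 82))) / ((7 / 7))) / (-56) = -13044889 / 1761200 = -7.41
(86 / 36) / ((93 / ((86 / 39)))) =1849 / 32643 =0.06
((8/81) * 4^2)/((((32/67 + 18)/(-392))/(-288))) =53788672/5571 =9655.12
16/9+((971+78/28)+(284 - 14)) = 156941/126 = 1245.56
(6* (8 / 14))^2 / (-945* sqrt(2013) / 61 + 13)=-19440* sqrt(2013) / 51554153 -114192 / 360879071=-0.02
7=7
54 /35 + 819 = 28719 /35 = 820.54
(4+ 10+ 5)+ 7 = 26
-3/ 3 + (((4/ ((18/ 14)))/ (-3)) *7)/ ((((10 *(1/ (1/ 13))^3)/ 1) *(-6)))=-1.00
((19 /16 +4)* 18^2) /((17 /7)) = 47061 /68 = 692.07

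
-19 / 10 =-1.90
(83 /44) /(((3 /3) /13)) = 1079 /44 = 24.52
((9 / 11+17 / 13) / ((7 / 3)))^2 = 831744 / 1002001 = 0.83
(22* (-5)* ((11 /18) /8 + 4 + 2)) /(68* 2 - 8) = -5.22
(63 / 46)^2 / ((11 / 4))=3969 / 5819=0.68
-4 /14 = -2 /7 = -0.29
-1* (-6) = 6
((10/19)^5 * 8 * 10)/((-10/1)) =-800000/2476099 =-0.32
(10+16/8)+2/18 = 12.11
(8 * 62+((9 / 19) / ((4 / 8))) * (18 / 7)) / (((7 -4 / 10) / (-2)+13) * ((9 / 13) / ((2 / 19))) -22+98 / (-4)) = 17235920 / 598101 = 28.82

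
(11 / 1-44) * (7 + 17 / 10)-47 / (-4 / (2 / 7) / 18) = -15867 / 70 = -226.67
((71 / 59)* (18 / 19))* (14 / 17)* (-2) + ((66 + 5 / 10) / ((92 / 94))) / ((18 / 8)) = 111718019 / 3944799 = 28.32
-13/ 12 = -1.08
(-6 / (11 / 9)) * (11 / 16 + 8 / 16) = -513 / 88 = -5.83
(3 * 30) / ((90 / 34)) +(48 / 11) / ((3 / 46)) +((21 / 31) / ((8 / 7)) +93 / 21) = 2022847 / 19096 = 105.93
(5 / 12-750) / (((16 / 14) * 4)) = -62965 / 384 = -163.97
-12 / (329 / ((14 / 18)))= -4 / 141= -0.03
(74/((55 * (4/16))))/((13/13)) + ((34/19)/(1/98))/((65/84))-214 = 48938/2717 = 18.01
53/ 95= 0.56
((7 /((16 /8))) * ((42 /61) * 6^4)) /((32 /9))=107163 /122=878.39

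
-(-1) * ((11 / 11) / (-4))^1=-0.25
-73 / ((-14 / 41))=2993 / 14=213.79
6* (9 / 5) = 54 / 5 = 10.80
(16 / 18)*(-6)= -16 / 3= -5.33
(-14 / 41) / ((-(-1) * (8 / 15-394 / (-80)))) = -336 / 5371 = -0.06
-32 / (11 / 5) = -160 / 11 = -14.55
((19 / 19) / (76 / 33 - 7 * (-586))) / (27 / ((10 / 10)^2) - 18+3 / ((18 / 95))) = 99 / 10090429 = 0.00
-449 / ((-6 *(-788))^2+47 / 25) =-11225 / 558849647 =-0.00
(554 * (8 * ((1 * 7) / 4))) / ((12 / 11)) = 21329 / 3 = 7109.67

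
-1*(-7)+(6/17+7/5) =744/85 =8.75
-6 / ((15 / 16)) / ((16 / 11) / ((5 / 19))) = -22 / 19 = -1.16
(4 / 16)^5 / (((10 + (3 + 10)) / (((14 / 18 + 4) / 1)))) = 43 / 211968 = 0.00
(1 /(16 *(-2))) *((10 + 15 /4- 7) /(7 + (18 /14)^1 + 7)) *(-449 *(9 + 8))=105.33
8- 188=-180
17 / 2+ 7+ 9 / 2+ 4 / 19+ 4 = 460 / 19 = 24.21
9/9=1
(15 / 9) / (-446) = -5 / 1338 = -0.00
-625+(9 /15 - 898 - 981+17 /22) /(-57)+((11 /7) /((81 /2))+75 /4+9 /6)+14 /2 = -1338539663 /2370060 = -564.77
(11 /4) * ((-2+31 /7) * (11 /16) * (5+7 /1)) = 55.10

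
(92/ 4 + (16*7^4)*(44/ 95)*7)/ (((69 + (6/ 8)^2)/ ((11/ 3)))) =694279696/ 105735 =6566.22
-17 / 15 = -1.13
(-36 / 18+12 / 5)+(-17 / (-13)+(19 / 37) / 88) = 362651 / 211640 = 1.71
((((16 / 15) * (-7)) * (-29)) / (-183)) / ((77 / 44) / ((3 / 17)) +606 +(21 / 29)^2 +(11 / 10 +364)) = -10926272 / 9063726663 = -0.00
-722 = -722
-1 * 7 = -7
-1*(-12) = 12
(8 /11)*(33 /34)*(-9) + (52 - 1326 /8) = -8167 /68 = -120.10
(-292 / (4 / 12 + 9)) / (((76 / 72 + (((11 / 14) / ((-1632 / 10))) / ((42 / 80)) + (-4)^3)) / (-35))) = -449820 / 25861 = -17.39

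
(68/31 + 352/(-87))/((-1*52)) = 1249/35061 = 0.04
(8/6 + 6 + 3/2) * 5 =265/6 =44.17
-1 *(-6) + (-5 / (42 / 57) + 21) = 283 / 14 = 20.21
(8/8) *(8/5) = 8/5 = 1.60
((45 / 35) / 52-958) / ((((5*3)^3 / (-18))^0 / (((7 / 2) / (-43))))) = 348703 / 4472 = 77.97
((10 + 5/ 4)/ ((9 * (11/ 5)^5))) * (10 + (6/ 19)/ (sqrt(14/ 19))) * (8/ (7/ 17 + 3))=796875 * sqrt(266)/ 621173707 + 2656250/ 4670479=0.59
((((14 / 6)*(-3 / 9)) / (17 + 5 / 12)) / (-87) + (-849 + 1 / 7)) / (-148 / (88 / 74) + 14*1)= 324129962 / 42176295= 7.69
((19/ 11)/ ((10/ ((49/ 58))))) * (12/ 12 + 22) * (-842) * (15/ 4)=-27044619/ 2552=-10597.42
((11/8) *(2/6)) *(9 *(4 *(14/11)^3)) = 4116/121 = 34.02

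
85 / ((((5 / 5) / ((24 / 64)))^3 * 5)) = 459 / 512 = 0.90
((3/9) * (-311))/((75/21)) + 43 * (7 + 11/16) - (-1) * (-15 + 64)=420643/1200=350.54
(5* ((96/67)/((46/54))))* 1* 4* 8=414720/1541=269.12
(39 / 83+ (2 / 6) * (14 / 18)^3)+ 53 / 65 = 17015143 / 11798865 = 1.44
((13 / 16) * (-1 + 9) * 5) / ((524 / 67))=4355 / 1048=4.16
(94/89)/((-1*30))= -47/1335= -0.04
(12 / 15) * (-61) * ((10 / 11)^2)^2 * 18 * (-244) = 2143296000 / 14641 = 146390.00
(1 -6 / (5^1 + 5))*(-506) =-1012 / 5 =-202.40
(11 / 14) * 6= 33 / 7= 4.71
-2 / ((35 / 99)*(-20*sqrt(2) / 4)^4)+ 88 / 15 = 769703 / 131250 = 5.86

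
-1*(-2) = 2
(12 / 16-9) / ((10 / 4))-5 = -83 / 10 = -8.30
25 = 25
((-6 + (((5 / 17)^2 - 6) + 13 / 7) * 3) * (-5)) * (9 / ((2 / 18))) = 14886180 / 2023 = 7358.47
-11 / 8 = -1.38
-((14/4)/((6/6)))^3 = -42.88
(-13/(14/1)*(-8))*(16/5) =832/35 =23.77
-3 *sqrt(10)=-9.49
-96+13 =-83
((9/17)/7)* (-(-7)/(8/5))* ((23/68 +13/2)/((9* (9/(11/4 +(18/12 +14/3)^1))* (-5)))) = -16585/332928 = -0.05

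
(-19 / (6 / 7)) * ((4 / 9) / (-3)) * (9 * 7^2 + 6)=39634 / 27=1467.93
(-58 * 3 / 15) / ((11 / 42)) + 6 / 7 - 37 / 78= -1318561 / 30030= -43.91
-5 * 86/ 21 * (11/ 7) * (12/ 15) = -3784/ 147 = -25.74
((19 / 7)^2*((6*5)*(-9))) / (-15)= 6498 / 49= 132.61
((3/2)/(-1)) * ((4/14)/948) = -1/2212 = -0.00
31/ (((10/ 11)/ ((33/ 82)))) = 11253/ 820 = 13.72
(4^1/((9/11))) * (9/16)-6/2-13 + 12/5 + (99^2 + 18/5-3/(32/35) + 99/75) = 9791.79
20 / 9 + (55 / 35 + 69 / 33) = 4078 / 693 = 5.88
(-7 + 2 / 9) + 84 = 695 / 9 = 77.22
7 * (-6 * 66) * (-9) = 24948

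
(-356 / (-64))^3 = 704969 / 4096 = 172.11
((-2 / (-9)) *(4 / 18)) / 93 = 4 / 7533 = 0.00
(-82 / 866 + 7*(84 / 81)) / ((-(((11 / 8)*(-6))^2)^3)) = -343085056 / 15098552025579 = -0.00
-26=-26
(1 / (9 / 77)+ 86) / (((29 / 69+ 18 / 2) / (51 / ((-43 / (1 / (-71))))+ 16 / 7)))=14816761 / 641130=23.11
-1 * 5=-5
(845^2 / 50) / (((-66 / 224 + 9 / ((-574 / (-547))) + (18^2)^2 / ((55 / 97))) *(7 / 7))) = 515240440 / 6680131647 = 0.08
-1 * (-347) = 347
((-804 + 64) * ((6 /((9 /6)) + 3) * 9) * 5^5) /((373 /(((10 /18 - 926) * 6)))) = 808954125000 /373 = 2168777815.01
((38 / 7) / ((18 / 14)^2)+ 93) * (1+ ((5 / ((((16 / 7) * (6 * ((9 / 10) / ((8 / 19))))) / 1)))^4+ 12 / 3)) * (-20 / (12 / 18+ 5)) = -216093588266217475 / 127157545821996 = -1699.42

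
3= 3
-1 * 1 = -1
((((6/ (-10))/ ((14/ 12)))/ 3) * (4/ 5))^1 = -24/ 175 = -0.14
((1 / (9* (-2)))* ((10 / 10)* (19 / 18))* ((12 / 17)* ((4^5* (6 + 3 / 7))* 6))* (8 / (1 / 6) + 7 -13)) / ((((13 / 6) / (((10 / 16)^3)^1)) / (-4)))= 6840000 / 221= 30950.23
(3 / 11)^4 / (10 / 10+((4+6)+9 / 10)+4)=270 / 775973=0.00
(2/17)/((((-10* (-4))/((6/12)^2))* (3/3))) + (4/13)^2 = 21929/229840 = 0.10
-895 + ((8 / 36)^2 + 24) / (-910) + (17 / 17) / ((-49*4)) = -895.03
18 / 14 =9 / 7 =1.29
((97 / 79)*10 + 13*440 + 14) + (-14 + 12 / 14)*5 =3141352 / 553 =5680.56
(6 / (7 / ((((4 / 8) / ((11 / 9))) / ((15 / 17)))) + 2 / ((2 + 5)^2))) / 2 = 7497 / 37832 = 0.20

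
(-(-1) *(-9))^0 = 1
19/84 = 0.23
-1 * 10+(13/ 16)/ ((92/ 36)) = -3563/ 368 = -9.68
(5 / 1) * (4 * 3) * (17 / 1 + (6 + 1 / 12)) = 1385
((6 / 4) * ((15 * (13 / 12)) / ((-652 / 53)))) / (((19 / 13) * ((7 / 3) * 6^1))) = -134355 / 1387456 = -0.10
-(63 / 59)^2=-3969 / 3481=-1.14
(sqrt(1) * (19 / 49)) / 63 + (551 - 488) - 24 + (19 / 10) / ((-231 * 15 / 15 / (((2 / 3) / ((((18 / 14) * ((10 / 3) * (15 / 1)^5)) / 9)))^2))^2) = 30280311512040288448333740234694333 / 776295731635288596153259277343750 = 39.01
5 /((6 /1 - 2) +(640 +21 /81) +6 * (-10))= 27 /3155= 0.01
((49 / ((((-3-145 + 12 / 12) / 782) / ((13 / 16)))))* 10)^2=645922225 / 144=4485571.01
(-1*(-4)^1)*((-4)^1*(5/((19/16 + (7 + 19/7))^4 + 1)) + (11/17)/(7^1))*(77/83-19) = -6.58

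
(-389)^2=151321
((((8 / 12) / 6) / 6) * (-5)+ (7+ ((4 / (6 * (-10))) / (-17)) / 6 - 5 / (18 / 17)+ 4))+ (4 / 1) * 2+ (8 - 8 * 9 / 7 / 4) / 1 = 630211 / 32130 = 19.61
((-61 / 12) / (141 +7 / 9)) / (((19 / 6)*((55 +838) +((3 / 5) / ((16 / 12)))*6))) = -2745 / 217153508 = -0.00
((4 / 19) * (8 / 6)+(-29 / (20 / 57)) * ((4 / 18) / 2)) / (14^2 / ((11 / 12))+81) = -37213 / 1232340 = -0.03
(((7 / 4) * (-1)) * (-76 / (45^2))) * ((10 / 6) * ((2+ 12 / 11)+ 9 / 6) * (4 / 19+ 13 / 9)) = 200081 / 240570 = 0.83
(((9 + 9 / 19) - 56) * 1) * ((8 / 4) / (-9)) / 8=1.29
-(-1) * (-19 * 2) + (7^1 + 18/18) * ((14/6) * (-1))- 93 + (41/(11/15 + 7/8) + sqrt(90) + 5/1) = -69002/579 + 3 * sqrt(10) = -109.69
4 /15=0.27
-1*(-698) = 698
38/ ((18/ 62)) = 1178/ 9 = 130.89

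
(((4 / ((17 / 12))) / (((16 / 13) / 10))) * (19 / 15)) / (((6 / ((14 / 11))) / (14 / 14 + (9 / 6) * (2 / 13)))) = 4256 / 561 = 7.59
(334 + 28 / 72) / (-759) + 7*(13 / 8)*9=5570513 / 54648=101.93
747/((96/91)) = 708.09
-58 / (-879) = 58 / 879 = 0.07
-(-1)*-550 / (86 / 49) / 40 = -2695 / 344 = -7.83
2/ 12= 1/ 6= 0.17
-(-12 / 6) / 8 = 1 / 4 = 0.25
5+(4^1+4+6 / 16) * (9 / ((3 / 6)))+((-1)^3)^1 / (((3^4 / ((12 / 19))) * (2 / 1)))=319591 / 2052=155.75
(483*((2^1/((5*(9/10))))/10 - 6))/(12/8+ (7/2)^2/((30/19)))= -345184/1111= -310.70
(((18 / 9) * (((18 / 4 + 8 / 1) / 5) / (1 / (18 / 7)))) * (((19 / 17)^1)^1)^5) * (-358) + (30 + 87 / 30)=-794529167129 / 99389990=-7994.06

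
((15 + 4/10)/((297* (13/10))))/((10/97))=679/1755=0.39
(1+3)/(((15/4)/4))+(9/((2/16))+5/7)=8083/105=76.98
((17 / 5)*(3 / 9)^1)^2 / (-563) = -0.00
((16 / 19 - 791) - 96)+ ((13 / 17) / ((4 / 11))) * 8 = -280795 / 323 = -869.33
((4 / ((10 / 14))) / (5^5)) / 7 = 4 / 15625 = 0.00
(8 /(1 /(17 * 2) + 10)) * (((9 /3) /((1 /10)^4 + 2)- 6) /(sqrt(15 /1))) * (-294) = 799733312 * sqrt(15) /11367235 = 272.48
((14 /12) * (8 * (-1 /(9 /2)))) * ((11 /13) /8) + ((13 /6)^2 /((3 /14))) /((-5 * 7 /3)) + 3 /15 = -6659 /3510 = -1.90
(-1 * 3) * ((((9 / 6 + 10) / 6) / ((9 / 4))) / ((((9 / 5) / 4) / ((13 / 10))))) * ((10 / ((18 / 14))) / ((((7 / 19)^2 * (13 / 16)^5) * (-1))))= 174126530560 / 145746783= 1194.72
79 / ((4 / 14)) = 553 / 2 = 276.50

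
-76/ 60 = -19/ 15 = -1.27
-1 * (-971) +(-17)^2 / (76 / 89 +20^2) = 34667117 / 35676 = 971.72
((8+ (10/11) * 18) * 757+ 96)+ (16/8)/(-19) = 3874686/209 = 18539.17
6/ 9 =2/ 3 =0.67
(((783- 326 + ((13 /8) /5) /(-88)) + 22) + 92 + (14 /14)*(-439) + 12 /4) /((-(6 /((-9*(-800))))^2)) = -2138341500 /11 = -194394681.82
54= 54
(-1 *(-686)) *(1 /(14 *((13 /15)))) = 735 /13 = 56.54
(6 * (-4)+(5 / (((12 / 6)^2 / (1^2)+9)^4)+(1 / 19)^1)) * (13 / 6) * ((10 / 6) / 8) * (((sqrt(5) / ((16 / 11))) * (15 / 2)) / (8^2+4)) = -148902875 * sqrt(5) / 181665536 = -1.83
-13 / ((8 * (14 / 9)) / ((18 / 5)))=-3.76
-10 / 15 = -2 / 3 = -0.67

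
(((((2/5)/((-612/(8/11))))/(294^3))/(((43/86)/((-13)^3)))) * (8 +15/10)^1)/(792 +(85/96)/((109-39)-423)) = 0.00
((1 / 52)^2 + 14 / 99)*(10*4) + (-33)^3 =-1202334119 / 33462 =-35931.33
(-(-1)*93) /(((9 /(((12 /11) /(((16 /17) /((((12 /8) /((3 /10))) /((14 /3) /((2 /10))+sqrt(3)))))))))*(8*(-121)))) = -276675 /103775408+23715*sqrt(3) /207550816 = -0.00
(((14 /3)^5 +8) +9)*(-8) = -4335640 /243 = -17842.14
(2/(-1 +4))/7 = 2/21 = 0.10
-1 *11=-11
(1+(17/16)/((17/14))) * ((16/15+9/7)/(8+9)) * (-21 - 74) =-23465/952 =-24.65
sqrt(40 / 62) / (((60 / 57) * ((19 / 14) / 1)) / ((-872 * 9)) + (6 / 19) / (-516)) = -44882712 * sqrt(155) / 552389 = -1011.58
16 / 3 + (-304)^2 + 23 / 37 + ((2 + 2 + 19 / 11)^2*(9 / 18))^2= 602547108739 / 6500604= 92690.94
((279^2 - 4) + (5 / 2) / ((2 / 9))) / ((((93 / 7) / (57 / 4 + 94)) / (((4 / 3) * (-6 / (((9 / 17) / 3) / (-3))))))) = 16045147111 / 186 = 86264231.78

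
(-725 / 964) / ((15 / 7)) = -1015 / 2892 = -0.35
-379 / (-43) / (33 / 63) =7959 / 473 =16.83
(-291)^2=84681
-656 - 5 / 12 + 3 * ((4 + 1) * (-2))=-8237 / 12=-686.42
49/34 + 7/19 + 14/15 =26579/9690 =2.74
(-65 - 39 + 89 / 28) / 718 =-2823 / 20104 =-0.14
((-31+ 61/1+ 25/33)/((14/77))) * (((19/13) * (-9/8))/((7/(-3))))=24795/208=119.21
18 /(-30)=-3 /5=-0.60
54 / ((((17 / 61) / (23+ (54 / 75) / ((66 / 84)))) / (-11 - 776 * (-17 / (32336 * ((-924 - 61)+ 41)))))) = -454673342098863 / 8919077200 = -50977.62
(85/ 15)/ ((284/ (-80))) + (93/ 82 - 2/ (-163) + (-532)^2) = 805756160351/ 2846958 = 283023.55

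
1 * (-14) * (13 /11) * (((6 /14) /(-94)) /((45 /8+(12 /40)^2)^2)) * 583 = 27560000 /20467701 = 1.35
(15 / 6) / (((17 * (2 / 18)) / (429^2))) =8281845 / 34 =243583.68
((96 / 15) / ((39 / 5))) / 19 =0.04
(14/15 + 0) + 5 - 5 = 14/15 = 0.93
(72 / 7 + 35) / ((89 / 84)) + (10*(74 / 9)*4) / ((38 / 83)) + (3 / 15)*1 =57931439 / 76095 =761.30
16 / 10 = 8 / 5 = 1.60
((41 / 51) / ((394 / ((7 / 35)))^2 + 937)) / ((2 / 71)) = 2911 / 395947374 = 0.00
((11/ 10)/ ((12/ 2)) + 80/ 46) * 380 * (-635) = -32008445/ 69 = -463890.51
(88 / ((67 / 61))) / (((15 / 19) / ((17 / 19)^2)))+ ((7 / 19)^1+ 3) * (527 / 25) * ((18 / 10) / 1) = 99797752 / 477375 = 209.06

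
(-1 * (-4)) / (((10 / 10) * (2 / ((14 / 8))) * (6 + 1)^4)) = 1 / 686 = 0.00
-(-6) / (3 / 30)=60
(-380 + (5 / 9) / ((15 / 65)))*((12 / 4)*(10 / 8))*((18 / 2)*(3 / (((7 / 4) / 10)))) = -1529250 / 7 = -218464.29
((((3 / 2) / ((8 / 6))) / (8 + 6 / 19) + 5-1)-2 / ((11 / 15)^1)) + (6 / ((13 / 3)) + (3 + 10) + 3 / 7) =16.22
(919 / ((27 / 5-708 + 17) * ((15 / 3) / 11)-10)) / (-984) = 10109 / 3481392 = 0.00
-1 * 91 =-91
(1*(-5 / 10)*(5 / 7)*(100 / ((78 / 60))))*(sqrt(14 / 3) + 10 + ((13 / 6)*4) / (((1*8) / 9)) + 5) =-61875 / 91 -2500*sqrt(42) / 273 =-739.29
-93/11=-8.45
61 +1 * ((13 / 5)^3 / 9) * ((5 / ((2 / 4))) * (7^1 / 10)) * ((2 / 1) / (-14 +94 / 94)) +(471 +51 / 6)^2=1034906161 / 4500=229979.15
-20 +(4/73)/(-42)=-30662/1533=-20.00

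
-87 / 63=-29 / 21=-1.38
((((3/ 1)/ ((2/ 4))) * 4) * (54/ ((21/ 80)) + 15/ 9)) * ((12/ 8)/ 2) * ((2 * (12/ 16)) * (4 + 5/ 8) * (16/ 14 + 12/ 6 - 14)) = -27554085/ 98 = -281164.13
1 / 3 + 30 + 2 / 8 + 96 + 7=1603 / 12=133.58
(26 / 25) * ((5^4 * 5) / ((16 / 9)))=14625 / 8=1828.12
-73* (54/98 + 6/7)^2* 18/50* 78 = -243982206/60025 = -4064.68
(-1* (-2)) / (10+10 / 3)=3 / 20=0.15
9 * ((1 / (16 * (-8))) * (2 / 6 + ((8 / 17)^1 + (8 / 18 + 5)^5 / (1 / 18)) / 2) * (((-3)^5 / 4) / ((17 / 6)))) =75033479 / 1156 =64907.85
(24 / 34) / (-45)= -4 / 255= -0.02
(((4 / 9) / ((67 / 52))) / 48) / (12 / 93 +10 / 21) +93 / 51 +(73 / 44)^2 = 4.59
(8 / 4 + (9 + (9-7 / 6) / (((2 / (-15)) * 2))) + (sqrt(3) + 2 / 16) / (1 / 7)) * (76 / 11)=-37.14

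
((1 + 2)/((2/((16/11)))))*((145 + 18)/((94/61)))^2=593179494/24299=24411.68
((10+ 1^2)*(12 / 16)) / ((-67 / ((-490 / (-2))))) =-8085 / 268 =-30.17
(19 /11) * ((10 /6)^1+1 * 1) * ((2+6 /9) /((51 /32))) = 38912 /5049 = 7.71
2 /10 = 1 /5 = 0.20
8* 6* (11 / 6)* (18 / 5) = 1584 / 5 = 316.80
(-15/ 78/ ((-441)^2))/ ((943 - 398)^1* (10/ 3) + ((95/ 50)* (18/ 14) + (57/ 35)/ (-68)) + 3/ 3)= -850/ 1564556516523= -0.00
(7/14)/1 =1/2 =0.50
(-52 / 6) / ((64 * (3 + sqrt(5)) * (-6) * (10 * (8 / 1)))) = 13 / 61440- 13 * sqrt(5) / 184320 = 0.00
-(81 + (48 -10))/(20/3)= -357/20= -17.85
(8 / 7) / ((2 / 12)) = 48 / 7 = 6.86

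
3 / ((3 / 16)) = 16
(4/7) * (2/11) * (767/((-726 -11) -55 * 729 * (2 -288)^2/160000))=-49088000/13080492887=-0.00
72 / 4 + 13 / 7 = 139 / 7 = 19.86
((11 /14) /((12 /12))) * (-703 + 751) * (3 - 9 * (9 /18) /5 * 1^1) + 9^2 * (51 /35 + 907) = 2578248 /35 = 73664.23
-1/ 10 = -0.10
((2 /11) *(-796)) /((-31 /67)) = 106664 /341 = 312.80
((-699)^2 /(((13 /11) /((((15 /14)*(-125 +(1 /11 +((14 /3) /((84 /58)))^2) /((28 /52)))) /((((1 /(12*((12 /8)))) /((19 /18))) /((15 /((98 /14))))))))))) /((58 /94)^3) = -1762498751515818425 /217501102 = -8103401478.47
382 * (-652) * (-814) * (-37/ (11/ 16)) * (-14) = 152753939968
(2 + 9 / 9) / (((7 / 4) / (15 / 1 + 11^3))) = 16152 / 7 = 2307.43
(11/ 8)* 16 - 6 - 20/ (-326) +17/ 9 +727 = 1092842/ 1467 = 744.95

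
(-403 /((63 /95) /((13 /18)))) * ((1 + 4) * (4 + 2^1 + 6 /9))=-24885250 /1701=-14629.78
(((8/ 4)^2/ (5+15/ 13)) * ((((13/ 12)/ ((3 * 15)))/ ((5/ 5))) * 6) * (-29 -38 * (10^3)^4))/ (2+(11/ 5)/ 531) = -378898000000289159/ 212840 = -1780201090022.03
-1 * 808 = -808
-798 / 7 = -114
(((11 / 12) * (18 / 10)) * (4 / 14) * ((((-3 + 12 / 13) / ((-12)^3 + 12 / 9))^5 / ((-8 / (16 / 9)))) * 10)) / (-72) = 1420541793 / 38772480979843215987200000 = 0.00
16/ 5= 3.20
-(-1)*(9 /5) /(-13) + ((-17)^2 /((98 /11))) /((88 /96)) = 112269 /3185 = 35.25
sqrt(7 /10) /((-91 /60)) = -6* sqrt(70) /91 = -0.55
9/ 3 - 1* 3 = 0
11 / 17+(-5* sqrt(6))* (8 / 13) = 11 / 17 - 40* sqrt(6) / 13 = -6.89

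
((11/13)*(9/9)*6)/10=33/65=0.51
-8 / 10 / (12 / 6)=-2 / 5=-0.40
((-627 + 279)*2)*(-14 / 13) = 9744 / 13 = 749.54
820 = 820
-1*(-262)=262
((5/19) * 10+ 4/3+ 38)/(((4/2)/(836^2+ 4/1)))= 835884400/57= 14664638.60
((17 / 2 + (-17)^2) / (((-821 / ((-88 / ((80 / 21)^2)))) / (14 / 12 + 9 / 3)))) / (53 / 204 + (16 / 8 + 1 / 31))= 304220763 / 76162528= 3.99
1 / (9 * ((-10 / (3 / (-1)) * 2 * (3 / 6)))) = 0.03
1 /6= 0.17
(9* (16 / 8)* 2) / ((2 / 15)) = 270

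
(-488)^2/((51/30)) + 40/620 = 73824674/527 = 140084.77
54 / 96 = 9 / 16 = 0.56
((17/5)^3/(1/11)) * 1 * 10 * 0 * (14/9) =0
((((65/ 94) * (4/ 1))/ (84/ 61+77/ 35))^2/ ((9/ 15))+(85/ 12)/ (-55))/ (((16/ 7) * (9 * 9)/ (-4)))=-2108178293249/ 112451216617872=-0.02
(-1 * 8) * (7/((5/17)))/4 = -238/5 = -47.60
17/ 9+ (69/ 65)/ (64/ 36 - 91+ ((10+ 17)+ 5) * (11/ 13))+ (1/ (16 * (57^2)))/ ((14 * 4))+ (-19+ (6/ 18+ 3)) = -1459953876349/ 105833185920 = -13.79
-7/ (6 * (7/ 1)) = -1/ 6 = -0.17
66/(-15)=-22/5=-4.40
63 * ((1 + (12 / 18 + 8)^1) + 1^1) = 672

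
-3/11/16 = -3/176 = -0.02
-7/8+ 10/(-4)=-27/8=-3.38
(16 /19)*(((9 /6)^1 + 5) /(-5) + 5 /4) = -4 /95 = -0.04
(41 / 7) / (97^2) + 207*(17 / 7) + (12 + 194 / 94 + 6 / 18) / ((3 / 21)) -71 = 4945112729 / 9286683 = 532.50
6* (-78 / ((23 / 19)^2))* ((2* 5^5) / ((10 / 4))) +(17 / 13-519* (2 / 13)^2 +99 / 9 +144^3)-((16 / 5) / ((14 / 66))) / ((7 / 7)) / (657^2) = 984869058785833924 / 450214942905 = 2187553.02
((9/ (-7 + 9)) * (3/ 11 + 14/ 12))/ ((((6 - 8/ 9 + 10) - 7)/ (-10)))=-12825/ 1606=-7.99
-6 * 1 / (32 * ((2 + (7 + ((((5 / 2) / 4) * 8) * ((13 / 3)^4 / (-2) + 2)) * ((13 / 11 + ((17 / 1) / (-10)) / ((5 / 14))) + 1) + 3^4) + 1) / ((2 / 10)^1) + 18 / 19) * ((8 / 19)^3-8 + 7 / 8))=31668003 / 13920814380421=0.00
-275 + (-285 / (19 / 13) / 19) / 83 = -433870 / 1577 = -275.12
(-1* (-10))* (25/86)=125/43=2.91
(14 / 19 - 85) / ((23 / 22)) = -35222 / 437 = -80.60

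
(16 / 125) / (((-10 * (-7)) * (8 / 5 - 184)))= -1 / 99750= -0.00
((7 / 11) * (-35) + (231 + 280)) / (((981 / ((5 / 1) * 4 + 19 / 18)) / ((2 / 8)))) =84896 / 32373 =2.62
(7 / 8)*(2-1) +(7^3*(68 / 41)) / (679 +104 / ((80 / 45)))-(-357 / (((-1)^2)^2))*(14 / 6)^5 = 967680482629 / 39187800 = 24693.41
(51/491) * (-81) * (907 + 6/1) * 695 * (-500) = 1310632042500/491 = 2669311695.52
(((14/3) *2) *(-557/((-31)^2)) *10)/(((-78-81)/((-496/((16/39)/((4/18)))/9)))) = -4054960/399249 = -10.16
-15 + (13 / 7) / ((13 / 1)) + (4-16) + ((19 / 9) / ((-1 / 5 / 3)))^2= 61483 / 63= 975.92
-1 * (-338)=338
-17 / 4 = -4.25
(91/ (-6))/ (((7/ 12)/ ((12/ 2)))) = -156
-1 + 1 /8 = -0.88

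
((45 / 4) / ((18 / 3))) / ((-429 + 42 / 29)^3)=-121945 / 5083100685864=-0.00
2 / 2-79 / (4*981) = 3845 / 3924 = 0.98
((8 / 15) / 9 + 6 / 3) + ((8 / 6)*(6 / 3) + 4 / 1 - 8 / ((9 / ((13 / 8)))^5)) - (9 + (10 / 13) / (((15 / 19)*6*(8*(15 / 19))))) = -4737136541 / 15721205760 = -0.30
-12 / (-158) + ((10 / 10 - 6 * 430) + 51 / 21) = -2576.50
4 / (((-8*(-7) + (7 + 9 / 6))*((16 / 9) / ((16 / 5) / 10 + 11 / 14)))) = 27 / 700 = 0.04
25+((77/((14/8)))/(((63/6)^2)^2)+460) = 94323989/194481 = 485.00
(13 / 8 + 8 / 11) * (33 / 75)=207 / 200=1.04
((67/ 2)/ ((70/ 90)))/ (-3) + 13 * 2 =163/ 14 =11.64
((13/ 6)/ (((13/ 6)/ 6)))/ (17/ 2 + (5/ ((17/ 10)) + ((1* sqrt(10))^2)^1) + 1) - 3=-2085/ 763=-2.73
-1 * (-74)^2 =-5476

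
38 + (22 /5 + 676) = 3592 /5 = 718.40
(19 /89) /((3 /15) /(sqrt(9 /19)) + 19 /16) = 68400 /357691 - 3840 *sqrt(19) /357691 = 0.14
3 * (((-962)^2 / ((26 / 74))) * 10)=79018680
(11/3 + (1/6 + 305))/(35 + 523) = 1853/3348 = 0.55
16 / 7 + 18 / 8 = 127 / 28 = 4.54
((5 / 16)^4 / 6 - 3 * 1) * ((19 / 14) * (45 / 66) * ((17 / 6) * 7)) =-1904122145 / 34603008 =-55.03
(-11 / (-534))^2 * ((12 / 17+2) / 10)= 2783 / 24238260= 0.00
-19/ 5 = -3.80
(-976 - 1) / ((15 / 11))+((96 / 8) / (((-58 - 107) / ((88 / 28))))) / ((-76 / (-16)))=-1429447 / 1995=-716.51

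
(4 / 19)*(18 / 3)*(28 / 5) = 672 / 95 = 7.07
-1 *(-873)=873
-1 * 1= -1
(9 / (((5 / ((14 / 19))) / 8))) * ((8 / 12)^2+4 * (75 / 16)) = 19348 / 95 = 203.66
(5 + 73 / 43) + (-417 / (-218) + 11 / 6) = 10.44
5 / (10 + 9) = 5 / 19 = 0.26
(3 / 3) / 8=1 / 8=0.12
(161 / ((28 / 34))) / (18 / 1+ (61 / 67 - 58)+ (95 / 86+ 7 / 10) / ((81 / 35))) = -91244151 / 17880010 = -5.10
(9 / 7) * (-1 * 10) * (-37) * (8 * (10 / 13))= 266400 / 91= 2927.47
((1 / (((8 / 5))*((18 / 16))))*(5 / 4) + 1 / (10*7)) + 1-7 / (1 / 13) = -112507 / 1260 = -89.29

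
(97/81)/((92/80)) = 1940/1863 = 1.04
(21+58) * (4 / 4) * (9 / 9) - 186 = -107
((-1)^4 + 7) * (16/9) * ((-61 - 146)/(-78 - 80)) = 1472/79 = 18.63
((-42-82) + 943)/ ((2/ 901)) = 737919/ 2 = 368959.50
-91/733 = -0.12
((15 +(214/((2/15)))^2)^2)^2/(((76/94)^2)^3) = 7416817332570645012611224229160000/47045881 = 157650726799454451976597600.00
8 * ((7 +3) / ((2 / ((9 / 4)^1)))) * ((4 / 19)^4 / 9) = 2560 / 130321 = 0.02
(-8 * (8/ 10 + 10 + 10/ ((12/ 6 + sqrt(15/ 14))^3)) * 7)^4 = 17117382021615334226534029244563456/ 14102181437728866300625-41315349162907671194996993163264 * sqrt(210)/ 564087257509154652025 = 152421437641.07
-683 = -683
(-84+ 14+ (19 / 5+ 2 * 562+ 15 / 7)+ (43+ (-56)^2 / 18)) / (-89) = -14.35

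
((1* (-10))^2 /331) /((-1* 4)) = -25 /331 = -0.08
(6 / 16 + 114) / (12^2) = 305 / 384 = 0.79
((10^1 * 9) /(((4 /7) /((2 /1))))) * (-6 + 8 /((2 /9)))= 9450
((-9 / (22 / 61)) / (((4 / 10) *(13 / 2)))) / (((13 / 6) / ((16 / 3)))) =-43920 / 1859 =-23.63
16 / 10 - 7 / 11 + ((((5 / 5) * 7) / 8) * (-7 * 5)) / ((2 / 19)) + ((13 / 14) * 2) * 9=-1683279 / 6160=-273.26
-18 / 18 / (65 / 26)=-2 / 5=-0.40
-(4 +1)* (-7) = 35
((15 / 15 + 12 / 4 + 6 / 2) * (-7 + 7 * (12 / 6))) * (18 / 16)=441 / 8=55.12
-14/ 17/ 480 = -7/ 4080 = -0.00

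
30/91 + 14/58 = 1507/2639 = 0.57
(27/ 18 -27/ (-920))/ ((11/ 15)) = 2.09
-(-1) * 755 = 755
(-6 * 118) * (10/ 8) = -885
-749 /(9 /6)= -499.33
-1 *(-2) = 2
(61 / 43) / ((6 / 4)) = 122 / 129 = 0.95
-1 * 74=-74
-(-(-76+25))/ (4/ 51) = -2601/ 4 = -650.25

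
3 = 3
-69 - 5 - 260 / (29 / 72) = -20866 / 29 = -719.52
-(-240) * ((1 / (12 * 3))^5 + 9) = 2720977925 / 1259712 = 2160.00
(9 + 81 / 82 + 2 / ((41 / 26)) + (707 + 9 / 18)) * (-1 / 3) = -9823 / 41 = -239.59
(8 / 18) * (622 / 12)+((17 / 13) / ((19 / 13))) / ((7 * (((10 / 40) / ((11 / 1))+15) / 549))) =27.71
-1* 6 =-6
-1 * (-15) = 15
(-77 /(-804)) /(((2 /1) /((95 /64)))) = 7315 /102912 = 0.07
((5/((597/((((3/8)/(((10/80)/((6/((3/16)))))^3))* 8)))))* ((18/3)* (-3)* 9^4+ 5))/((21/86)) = -203863809693.19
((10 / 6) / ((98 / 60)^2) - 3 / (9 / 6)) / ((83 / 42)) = -19812 / 28469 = -0.70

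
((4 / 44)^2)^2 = 1 / 14641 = 0.00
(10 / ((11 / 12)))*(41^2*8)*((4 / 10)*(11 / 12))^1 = 53792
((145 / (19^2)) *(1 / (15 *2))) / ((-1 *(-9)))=0.00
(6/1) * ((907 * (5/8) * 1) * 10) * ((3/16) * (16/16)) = 204075/32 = 6377.34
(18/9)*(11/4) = 5.50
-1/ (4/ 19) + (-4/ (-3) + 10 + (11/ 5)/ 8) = 823/ 120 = 6.86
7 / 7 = 1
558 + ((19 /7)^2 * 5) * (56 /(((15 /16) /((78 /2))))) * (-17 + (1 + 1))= -9006654 /7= -1286664.86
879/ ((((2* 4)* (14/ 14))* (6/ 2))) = 293/ 8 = 36.62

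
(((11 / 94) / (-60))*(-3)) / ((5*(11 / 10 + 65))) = 11 / 621340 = 0.00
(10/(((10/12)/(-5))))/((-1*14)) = 4.29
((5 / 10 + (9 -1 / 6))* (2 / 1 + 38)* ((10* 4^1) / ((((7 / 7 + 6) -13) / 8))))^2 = 396452345.68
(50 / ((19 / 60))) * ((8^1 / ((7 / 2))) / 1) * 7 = 2526.32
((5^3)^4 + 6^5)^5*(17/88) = 14747497897023538090032623778029708267814017/88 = 167585203375267478295825300000000000000000.00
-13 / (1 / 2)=-26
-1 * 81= -81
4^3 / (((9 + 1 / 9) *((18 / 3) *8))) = 6 / 41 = 0.15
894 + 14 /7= 896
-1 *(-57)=57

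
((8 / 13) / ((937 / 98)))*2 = 1568 / 12181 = 0.13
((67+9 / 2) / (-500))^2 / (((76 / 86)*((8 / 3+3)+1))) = 2637921 / 760000000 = 0.00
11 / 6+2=23 / 6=3.83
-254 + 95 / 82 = -20733 / 82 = -252.84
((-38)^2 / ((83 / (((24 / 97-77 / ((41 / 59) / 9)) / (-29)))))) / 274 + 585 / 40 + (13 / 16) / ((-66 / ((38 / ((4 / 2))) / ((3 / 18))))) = 3555595209521 / 230815471568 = 15.40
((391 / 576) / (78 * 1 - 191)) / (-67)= 391 / 4360896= 0.00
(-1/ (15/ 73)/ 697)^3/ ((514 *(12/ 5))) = -389017/ 1409764181848200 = -0.00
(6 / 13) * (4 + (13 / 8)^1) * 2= 135 / 26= 5.19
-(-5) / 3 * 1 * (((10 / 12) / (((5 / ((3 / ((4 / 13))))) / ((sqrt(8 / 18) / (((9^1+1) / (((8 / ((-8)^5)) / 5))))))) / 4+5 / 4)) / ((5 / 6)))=-52 / 1228761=-0.00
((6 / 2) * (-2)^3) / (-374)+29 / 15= 2.00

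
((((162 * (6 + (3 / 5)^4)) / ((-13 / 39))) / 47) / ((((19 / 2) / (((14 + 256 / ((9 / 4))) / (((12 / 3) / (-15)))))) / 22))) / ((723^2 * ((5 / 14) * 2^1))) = 244249236 / 1296658325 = 0.19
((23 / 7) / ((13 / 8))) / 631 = 0.00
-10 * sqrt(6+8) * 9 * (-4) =360 * sqrt(14) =1347.00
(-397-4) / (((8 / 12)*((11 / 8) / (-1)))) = 437.45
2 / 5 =0.40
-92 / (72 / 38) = -48.56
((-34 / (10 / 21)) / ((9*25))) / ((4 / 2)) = -0.16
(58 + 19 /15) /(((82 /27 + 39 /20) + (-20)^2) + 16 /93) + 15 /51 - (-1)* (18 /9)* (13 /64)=446256537 /527086496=0.85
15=15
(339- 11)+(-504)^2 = 254344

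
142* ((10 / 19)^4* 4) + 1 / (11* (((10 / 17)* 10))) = 6250215457 / 143353100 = 43.60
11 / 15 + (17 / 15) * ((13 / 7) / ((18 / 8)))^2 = 89627 / 59535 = 1.51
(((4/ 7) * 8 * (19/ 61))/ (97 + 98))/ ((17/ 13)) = 0.01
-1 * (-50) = 50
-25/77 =-0.32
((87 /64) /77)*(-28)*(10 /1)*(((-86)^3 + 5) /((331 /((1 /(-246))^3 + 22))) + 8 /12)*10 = 50341927942169275 /24090370656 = 2089711.64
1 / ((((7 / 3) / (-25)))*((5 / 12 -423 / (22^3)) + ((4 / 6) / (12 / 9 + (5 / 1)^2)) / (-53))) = -28.46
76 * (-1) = -76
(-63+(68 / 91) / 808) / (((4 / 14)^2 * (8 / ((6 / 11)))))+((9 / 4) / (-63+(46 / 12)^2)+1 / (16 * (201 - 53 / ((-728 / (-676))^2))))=-1288419076944809 / 24464556784096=-52.66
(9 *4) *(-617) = -22212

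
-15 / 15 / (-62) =1 / 62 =0.02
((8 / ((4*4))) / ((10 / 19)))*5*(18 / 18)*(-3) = -57 / 4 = -14.25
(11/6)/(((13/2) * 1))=11/39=0.28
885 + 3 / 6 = 885.50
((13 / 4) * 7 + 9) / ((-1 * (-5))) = 127 / 20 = 6.35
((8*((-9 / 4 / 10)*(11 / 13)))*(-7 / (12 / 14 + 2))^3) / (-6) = -3882417 / 1040000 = -3.73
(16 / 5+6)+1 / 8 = 373 / 40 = 9.32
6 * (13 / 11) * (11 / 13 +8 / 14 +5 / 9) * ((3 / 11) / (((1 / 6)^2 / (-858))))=-9075456 / 77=-117863.06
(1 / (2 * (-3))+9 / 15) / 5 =13 / 150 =0.09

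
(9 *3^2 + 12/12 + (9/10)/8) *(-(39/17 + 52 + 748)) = -89594591/1360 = -65878.38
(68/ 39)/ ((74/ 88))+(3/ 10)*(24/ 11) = 216508/ 79365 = 2.73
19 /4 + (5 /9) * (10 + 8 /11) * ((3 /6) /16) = 7819 /1584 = 4.94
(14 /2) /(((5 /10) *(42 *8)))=1 /24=0.04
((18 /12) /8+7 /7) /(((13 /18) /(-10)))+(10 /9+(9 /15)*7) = -26047 /2340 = -11.13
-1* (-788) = 788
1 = 1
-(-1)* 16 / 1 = 16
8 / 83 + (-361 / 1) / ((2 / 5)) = -149799 / 166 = -902.40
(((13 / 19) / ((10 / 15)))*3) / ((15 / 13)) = 507 / 190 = 2.67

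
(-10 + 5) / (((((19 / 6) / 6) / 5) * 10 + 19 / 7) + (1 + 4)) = -126 / 221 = -0.57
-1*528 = -528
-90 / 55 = -18 / 11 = -1.64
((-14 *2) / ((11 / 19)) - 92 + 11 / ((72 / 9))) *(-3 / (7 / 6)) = 110079 / 308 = 357.40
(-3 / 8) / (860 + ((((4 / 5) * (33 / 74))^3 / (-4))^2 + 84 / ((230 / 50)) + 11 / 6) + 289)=-8298521354109375 / 25871344738812213052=-0.00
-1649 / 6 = -274.83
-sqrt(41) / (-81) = sqrt(41) / 81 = 0.08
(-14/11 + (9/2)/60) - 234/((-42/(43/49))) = 557119/150920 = 3.69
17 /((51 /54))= 18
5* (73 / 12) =365 / 12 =30.42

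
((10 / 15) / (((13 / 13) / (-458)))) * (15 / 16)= -1145 / 4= -286.25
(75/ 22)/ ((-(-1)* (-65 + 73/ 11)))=-25/ 428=-0.06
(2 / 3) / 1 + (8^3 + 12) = 1574 / 3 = 524.67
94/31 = 3.03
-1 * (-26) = 26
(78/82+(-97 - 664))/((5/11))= -342782/205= -1672.11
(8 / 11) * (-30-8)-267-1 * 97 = -4308 / 11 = -391.64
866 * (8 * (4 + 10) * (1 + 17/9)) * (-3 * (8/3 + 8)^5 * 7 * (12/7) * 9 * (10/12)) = -846172981821440/81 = -10446580022486.91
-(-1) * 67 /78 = 67 /78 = 0.86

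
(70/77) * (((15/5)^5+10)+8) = 2610/11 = 237.27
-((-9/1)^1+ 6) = 3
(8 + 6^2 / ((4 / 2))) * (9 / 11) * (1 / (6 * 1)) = 39 / 11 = 3.55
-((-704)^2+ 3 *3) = -495625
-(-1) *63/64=63/64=0.98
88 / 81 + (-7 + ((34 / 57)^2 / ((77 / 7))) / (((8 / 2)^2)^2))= -121732375 / 20585664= -5.91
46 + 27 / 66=1021 / 22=46.41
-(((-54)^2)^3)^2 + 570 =-614787626176508399046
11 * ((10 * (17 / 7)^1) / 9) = 29.68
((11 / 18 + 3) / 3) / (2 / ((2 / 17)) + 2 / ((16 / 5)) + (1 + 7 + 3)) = 260 / 6183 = 0.04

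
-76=-76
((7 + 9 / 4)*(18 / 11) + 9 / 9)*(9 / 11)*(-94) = -150165 / 121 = -1241.03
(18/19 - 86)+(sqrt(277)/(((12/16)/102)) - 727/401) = -661829/7619+136* sqrt(277) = 2176.63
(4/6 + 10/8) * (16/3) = 92/9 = 10.22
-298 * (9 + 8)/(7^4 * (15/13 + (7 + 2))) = -32929/158466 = -0.21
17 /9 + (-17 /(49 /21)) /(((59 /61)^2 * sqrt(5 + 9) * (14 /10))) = 17 /9 - 948855 * sqrt(14) /2387966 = 0.40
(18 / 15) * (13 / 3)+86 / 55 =6.76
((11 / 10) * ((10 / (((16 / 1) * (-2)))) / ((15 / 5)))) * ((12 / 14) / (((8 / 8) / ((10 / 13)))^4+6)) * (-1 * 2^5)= 20000 / 56357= 0.35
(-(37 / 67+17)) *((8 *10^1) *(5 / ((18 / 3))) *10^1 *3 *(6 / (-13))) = 14112000 / 871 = 16202.07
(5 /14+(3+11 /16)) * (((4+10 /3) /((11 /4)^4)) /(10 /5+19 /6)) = 28992 /288827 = 0.10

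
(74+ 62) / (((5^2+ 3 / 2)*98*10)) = 68 / 12985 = 0.01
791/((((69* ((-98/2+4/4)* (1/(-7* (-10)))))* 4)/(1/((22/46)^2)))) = -636755/34848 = -18.27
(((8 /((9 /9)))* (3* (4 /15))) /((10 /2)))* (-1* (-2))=64 /25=2.56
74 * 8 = 592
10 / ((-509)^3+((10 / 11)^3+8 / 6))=-39930 / 526565802073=-0.00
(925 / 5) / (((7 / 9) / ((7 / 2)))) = 832.50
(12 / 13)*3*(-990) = -35640 / 13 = -2741.54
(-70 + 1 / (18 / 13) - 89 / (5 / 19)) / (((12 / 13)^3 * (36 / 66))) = -886276391 / 933120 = -949.80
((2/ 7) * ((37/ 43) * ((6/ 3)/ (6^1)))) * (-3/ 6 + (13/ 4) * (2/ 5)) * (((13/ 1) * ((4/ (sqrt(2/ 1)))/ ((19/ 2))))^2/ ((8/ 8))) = 1600768/ 1629915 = 0.98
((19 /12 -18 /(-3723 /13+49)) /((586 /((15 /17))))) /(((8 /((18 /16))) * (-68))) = -1382445 /267584739328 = -0.00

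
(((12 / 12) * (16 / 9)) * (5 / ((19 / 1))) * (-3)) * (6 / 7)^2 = -1.03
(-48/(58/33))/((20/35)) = -1386/29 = -47.79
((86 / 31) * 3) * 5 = 1290 / 31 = 41.61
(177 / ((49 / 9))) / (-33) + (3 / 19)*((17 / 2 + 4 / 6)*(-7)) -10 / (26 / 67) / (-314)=-230645339 / 20901881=-11.03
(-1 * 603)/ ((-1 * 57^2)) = 67/ 361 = 0.19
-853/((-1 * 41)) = 853/41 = 20.80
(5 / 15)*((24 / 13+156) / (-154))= -0.34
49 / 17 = 2.88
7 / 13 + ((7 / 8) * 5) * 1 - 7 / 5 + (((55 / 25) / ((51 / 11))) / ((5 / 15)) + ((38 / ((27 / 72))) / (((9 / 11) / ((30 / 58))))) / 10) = 26171303 / 2307240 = 11.34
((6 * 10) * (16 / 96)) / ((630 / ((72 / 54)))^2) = 8 / 178605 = 0.00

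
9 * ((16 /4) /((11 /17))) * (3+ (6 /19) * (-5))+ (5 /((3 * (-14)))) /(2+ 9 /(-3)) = 695053 /8778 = 79.18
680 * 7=4760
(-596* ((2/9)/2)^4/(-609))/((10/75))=1490/1331883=0.00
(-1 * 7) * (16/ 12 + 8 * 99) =-16660/ 3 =-5553.33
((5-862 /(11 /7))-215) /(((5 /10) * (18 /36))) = -3034.18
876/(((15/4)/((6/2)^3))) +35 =6342.20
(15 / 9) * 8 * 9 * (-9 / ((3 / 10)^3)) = -40000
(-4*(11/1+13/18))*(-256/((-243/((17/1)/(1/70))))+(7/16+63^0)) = -1029643919/17496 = -58850.25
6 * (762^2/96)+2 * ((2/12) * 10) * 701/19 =8302217/228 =36413.23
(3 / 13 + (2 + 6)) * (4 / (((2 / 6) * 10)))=642 / 65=9.88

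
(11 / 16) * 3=33 / 16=2.06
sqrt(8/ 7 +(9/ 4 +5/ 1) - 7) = sqrt(273)/ 14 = 1.18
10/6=5/3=1.67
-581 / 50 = -11.62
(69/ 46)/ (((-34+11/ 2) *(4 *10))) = -1/ 760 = -0.00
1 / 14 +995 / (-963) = -12967 / 13482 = -0.96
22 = 22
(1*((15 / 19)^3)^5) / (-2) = -437893890380859375 / 30362254059749596598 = -0.01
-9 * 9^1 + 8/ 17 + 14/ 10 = -6726/ 85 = -79.13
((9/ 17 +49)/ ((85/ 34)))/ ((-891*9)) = -1684/ 681615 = -0.00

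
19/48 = 0.40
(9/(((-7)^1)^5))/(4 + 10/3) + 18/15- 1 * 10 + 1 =-14420541/1848770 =-7.80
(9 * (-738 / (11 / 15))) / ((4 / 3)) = -149445 / 22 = -6792.95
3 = 3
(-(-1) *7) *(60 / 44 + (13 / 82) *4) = 13.98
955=955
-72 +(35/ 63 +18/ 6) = -616/ 9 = -68.44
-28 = -28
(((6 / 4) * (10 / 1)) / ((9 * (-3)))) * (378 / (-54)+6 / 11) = 355 / 99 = 3.59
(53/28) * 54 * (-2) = -1431/7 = -204.43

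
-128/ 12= -32/ 3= -10.67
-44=-44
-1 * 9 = -9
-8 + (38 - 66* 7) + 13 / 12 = -5171 / 12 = -430.92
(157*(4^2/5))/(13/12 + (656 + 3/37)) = 1115328/1458905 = 0.76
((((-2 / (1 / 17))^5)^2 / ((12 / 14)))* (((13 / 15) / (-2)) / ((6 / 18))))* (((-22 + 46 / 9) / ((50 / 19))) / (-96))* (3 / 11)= -2119277299956803168 / 37125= -57084910436546.89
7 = 7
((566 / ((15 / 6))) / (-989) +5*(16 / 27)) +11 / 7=4023917 / 934605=4.31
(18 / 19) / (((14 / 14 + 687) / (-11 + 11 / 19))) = -891 / 62092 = -0.01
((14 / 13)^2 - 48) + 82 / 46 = -175139 / 3887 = -45.06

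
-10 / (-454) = 5 / 227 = 0.02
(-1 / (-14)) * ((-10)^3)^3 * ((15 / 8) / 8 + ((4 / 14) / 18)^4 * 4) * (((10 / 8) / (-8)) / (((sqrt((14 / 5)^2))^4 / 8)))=1442228216552734375 / 4236160248432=340456.48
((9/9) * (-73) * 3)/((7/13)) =-2847/7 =-406.71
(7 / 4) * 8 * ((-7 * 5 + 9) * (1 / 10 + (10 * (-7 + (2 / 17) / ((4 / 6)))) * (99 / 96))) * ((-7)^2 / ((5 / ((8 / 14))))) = 60874268 / 425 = 143233.57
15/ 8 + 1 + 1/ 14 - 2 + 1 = 109/ 56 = 1.95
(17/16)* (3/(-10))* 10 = -51/16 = -3.19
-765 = -765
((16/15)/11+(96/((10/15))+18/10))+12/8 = 48641/330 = 147.40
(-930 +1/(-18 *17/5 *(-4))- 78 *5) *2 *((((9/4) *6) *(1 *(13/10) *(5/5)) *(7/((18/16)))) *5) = -147026425/102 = -1441435.54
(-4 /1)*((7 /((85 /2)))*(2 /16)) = -0.08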